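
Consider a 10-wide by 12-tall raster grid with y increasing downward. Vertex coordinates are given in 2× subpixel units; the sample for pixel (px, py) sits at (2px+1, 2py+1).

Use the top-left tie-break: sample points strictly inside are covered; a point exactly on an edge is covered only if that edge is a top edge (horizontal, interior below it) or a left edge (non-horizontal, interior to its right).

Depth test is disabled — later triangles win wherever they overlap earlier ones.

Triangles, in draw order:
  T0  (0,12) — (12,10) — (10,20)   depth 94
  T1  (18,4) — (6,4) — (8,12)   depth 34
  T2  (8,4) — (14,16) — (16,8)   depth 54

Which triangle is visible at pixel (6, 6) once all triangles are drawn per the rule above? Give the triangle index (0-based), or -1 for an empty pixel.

T0:
  2·area = 116
  edge (0, 12)→(12, 10): d=(12,-2) top-left  bias=+0
  edge (12, 10)→(10, 20): d=(-2,10) right/bottom  bias=-1
  edge (10, 20)→(0, 12): d=(-10,-8) top-left  bias=+0
    (6,2)@(13, 5): e=[-58,0,174] → ·  [on edge]
    (3,5)@(7, 11): e=[2,48,66] → █
    (4,5)@(9, 11): e=[6,28,82] → █
    (5,5)@(11, 11): e=[10,8,98] → █
    (6,5)@(13, 11): e=[14,-12,114] → ·
    (1,6)@(3, 13): e=[18,84,14] → █
    (2,6)@(5, 13): e=[22,64,30] → █
    (6,6)@(13, 13): e=[38,-16,94] → ·
    (1,7)@(3, 15): e=[42,80,-6] → ·
    (2,7)@(5, 15): e=[46,60,10] → █
    (5,7)@(11, 15): e=[58,0,58] → ·  [on edge]
    (2,8)@(5, 17): e=[70,56,-10] → ·
  covered (14 px):
    · · · · · · · · · ·
    · · · · · · · · · ·
    · · · · · · · · · ·
    · · · · · · · · · ·
    · · · · · · · · · ·
    · · · █ █ █ · · · ·
    · █ █ █ █ █ · · · ·
    · · █ █ █ · · · · ·
    · · · █ █ · · · · ·
    · · · · █ · · · · ·
    · · · · · · · · · ·
    · · · · · · · · · ·
T1:
  2·area = 96  (B↔C swapped to make it positive)
  edge (18, 4)→(8, 12): d=(-10,8) right/bottom  bias=-1
  edge (8, 12)→(6, 4): d=(-2,-8) top-left  bias=+0
  edge (6, 4)→(18, 4): d=(12,0) top-left  bias=+0
    (3,2)@(7, 5): e=[78,6,12] → █
    (4,2)@(9, 5): e=[62,22,12] → █
    (5,2)@(11, 5): e=[46,38,12] → █
    (6,2)@(13, 5): e=[30,54,12] → █
    (7,2)@(15, 5): e=[14,70,12] → █
    (8,2)@(17, 5): e=[-2,86,12] → ·
    (3,3)@(7, 7): e=[58,2,36] → █
    (7,3)@(15, 7): e=[-6,66,36] → ·
    (3,4)@(7, 9): e=[38,-2,60] → ·
    (4,4)@(9, 9): e=[22,14,60] → █
    (6,4)@(13, 9): e=[-10,46,60] → ·
    (4,5)@(9, 11): e=[2,10,84] → █
  covered (12 px):
    · · · · · · · · · ·
    · · · · · · · · · ·
    · · · █ █ █ █ █ · ·
    · · · █ █ █ █ · · ·
    · · · · █ █ · · · ·
    · · · · █ · · · · ·
    · · · · · · · · · ·
    · · · · · · · · · ·
    · · · · · · · · · ·
    · · · · · · · · · ·
    · · · · · · · · · ·
    · · · · · · · · · ·
T2:
  2·area = 72  (B↔C swapped to make it positive)
  edge (8, 4)→(16, 8): d=(8,4) right/bottom  bias=-1
  edge (16, 8)→(14, 16): d=(-2,8) right/bottom  bias=-1
  edge (14, 16)→(8, 4): d=(-6,-12) top-left  bias=+0
    (4,2)@(9, 5): e=[4,62,6] → █
    (5,2)@(11, 5): e=[-4,46,30] → ·
    (4,3)@(9, 7): e=[20,58,-6] → ·
    (5,3)@(11, 7): e=[12,42,18] → █
    (6,3)@(13, 7): e=[4,26,42] → █
    (7,3)@(15, 7): e=[-4,10,66] → ·
    (5,4)@(11, 9): e=[28,38,6] → █
    (7,4)@(15, 9): e=[12,6,54] → █
    (8,4)@(17, 9): e=[4,-10,78] → ·
    (5,5)@(11, 11): e=[44,34,-6] → ·
    (6,5)@(13, 11): e=[36,18,18] → █
    (8,5)@(17, 11): e=[20,-14,66] → ·
  covered (9 px):
    · · · · · · · · · ·
    · · · · · · · · · ·
    · · · · █ · · · · ·
    · · · · · █ █ · · ·
    · · · · · █ █ █ · ·
    · · · · · · █ █ · ·
    · · · · · · █ · · ·
    · · · · · · · · · ·
    · · · · · · · · · ·
    · · · · · · · · · ·
    · · · · · · · · · ·
    · · · · · · · · · ·

Z-buffer (winner per pixel, '.' = empty):
  . . . . . . . . . .
  . . . . . . . . . .
  . . . 1 2 1 1 1 . .
  . . . 1 1 2 2 . . .
  . . . . 1 2 2 2 . .
  . . . 0 1 0 2 2 . .
  . 0 0 0 0 0 2 . . .
  . . 0 0 0 . . . . .
  . . . 0 0 . . . . .
  . . . . 0 . . . . .
  . . . . . . . . . .
  . . . . . . . . . .

Final: 2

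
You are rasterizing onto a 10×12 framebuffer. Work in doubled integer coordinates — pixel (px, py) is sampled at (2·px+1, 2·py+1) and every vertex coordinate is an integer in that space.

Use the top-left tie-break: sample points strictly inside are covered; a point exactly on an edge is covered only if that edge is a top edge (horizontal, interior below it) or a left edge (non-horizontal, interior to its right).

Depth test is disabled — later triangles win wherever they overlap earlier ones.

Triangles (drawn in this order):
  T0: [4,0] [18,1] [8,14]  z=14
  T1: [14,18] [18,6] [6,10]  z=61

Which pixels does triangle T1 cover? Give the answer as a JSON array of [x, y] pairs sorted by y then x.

T0:
  2·area = 192
  edge (4, 0)→(18, 1): d=(14,1) right/bottom  bias=-1
  edge (18, 1)→(8, 14): d=(-10,13) right/bottom  bias=-1
  edge (8, 14)→(4, 0): d=(-4,-14) top-left  bias=+0
    (2,0)@(5, 1): e=[13,169,10] → █
    (3,0)@(7, 1): e=[11,143,38] → █
    (4,0)@(9, 1): e=[9,117,66] → █
    (5,0)@(11, 1): e=[7,91,94] → █
    (6,0)@(13, 1): e=[5,65,122] → █
    (7,0)@(15, 1): e=[3,39,150] → █
    (8,0)@(17, 1): e=[1,13,178] → █
    (9,0)@(19, 1): e=[-1,-13,206] → ·
    (2,1)@(5, 3): e=[41,149,2] → █
    (8,1)@(17, 3): e=[29,-7,170] → ·
    (2,2)@(5, 5): e=[69,129,-6] → ·
    (3,2)@(7, 5): e=[67,103,22] → █
  covered (25 px):
    · · █ █ █ █ █ █ █ ·
    · · █ █ █ █ █ █ · ·
    · · · █ █ █ █ · · ·
    · · · █ █ █ █ · · ·
    · · · █ █ █ · · · ·
    · · · · █ · · · · ·
    · · · · · · · · · ·
    · · · · · · · · · ·
    · · · · · · · · · ·
    · · · · · · · · · ·
    · · · · · · · · · ·
    · · · · · · · · · ·
T1:
  2·area = 128  (B↔C swapped to make it positive)
  edge (14, 18)→(6, 10): d=(-8,-8) top-left  bias=+0
  edge (6, 10)→(18, 6): d=(12,-4) top-left  bias=+0
  edge (18, 6)→(14, 18): d=(-4,12) right/bottom  bias=-1
    (9,1)@(19, 3): e=[160,-32,0] → ·  [on edge]
    (0,2)@(1, 5): e=[0,-80,208] → ·  [on edge]
    (1,3)@(3, 7): e=[0,-48,176] → ·  [on edge]
    (7,3)@(15, 7): e=[96,0,32] → █  [on edge]
    (8,3)@(17, 7): e=[112,8,8] → █
    (9,3)@(19, 7): e=[128,16,-16] → ·
    (2,4)@(5, 9): e=[0,-16,144] → ·  [on edge]
    (4,4)@(9, 9): e=[32,0,96] → █  [on edge]
    (5,4)@(11, 9): e=[48,8,72] → █
    (6,4)@(13, 9): e=[64,16,48] → █
    (8,4)@(17, 9): e=[96,32,0] → ·  [on edge]
    (1,5)@(3, 11): e=[-32,0,160] → ·  [on edge]
    (3,5)@(7, 11): e=[0,16,112] → █  [on edge]
    (4,6)@(9, 13): e=[0,48,80] → █  [on edge]
    (5,7)@(11, 15): e=[0,80,48] → █  [on edge]
    (7,7)@(15, 15): e=[32,96,0] → ·  [on edge]
    (6,8)@(13, 17): e=[0,112,16] → █  [on edge]
    (7,9)@(15, 19): e=[0,144,-16] → ·  [on edge]
    (6,10)@(13, 21): e=[-32,160,0] → ·  [on edge]
    (8,10)@(17, 21): e=[0,176,-48] → ·  [on edge]
    (9,11)@(19, 23): e=[0,208,-80] → ·  [on edge]
  covered (18 px):
    · · · · · · · · · ·
    · · · · · · · · · ·
    · · · · · · · · · ·
    · · · · · · · █ █ ·
    · · · · █ █ █ █ · ·
    · · · █ █ █ █ █ · ·
    · · · · █ █ █ █ · ·
    · · · · · █ █ · · ·
    · · · · · · █ · · ·
    · · · · · · · · · ·
    · · · · · · · · · ·
    · · · · · · · · · ·

Result: [[7,3],[8,3],[4,4],[5,4],[6,4],[7,4],[3,5],[4,5],[5,5],[6,5],[7,5],[4,6],[5,6],[6,6],[7,6],[5,7],[6,7],[6,8]]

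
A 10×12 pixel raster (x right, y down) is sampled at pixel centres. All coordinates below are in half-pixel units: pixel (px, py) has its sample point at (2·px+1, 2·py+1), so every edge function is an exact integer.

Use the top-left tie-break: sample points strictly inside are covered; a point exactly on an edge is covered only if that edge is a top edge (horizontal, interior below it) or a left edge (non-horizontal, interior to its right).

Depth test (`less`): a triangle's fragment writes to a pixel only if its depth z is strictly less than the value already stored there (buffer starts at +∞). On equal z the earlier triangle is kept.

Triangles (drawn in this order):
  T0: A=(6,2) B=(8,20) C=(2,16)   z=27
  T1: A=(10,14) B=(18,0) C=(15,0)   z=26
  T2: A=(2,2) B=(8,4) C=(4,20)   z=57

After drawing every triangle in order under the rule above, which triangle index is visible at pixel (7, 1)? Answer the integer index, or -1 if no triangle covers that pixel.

T0:
  2·area = 100
  edge (6, 2)→(8, 20): d=(2,18) right/bottom  bias=-1
  edge (8, 20)→(2, 16): d=(-6,-4) top-left  bias=+0
  edge (2, 16)→(6, 2): d=(4,-14) top-left  bias=+0
    (2,3)@(5, 7): e=[28,66,6] → #
    (3,3)@(7, 7): e=[-8,74,34] → ·
    (2,4)@(5, 9): e=[32,54,14] → #
    (3,4)@(7, 9): e=[-4,62,42] → ·
    (2,5)@(5, 11): e=[36,42,22] → #
    (3,5)@(7, 11): e=[0,50,50] → ·  [on edge]
    (1,6)@(3, 13): e=[76,22,2] → #
    (3,6)@(7, 13): e=[4,38,58] → #
    (4,6)@(9, 13): e=[-32,46,86] → ·
    (1,7)@(3, 15): e=[80,10,10] → #
    (4,7)@(9, 15): e=[-28,34,94] → ·
    (1,8)@(3, 17): e=[84,-2,18] → ·
  covered (12 px):
    · · · · · · · · · ·
    · · · · · · · · · ·
    · · · · · · · · · ·
    · · # · · · · · · ·
    · · # · · · · · · ·
    · · # · · · · · · ·
    · # # # · · · · · ·
    · # # # · · · · · ·
    · · # # · · · · · ·
    · · · # · · · · · ·
    · · · · · · · · · ·
    · · · · · · · · · ·
T1:
  2·area = 42  (B↔C swapped to make it positive)
  edge (10, 14)→(15, 0): d=(5,-14) top-left  bias=+0
  edge (15, 0)→(18, 0): d=(3,0) top-left  bias=+0
  edge (18, 0)→(10, 14): d=(-8,14) right/bottom  bias=-1
    (7,0)@(15, 1): e=[5,3,34] → #
    (8,0)@(17, 1): e=[33,3,6] → #
    (9,0)@(19, 1): e=[61,3,-22] → ·
    (7,1)@(15, 3): e=[15,9,18] → #
    (8,1)@(17, 3): e=[43,9,-10] → ·
    (7,2)@(15, 5): e=[25,15,2] → #
    (8,2)@(17, 5): e=[53,15,-26] → ·
    (6,3)@(13, 7): e=[7,21,14] → #
    (7,3)@(15, 7): e=[35,21,-14] → ·
    (6,4)@(13, 9): e=[17,27,-2] → ·
  covered (5 px):
    · · · · · · · # # ·
    · · · · · · · # · ·
    · · · · · · · # · ·
    · · · · · · # · · ·
    · · · · · · · · · ·
    · · · · · · · · · ·
    · · · · · · · · · ·
    · · · · · · · · · ·
    · · · · · · · · · ·
    · · · · · · · · · ·
    · · · · · · · · · ·
    · · · · · · · · · ·
T2:
  2·area = 104
  edge (2, 2)→(8, 4): d=(6,2) right/bottom  bias=-1
  edge (8, 4)→(4, 20): d=(-4,16) right/bottom  bias=-1
  edge (4, 20)→(2, 2): d=(-2,-18) top-left  bias=+0
    (1,1)@(3, 3): e=[4,84,16] → #
    (2,1)@(5, 3): e=[0,52,52] → ·  [on edge]
    (1,2)@(3, 5): e=[16,76,12] → #
    (2,2)@(5, 5): e=[12,44,48] → #
    (3,2)@(7, 5): e=[8,12,84] → #
    (4,2)@(9, 5): e=[4,-20,120] → ·
    (5,2)@(11, 5): e=[0,-52,156] → ·  [on edge]
    (1,3)@(3, 7): e=[28,68,8] → #
    (4,3)@(9, 7): e=[16,-28,116] → ·
    (8,3)@(17, 7): e=[0,-156,260] → ·  [on edge]
    (1,4)@(3, 9): e=[40,60,4] → #
    (3,4)@(7, 9): e=[32,-4,76] → ·
    (1,5)@(3, 11): e=[52,52,0] → #  [on edge]
  covered (13 px):
    · · · · · · · · · ·
    · # · · · · · · · ·
    · # # # · · · · · ·
    · # # # · · · · · ·
    · # # · · · · · · ·
    · # # · · · · · · ·
    · · # · · · · · · ·
    · · # · · · · · · ·
    · · · · · · · · · ·
    · · · · · · · · · ·
    · · · · · · · · · ·
    · · · · · · · · · ·

Z-buffer (winner per pixel, '.' = empty):
  . . . . . . . 1 1 .
  . 2 . . . . . 1 . .
  . 2 2 2 . . . 1 . .
  . 2 0 2 . . 1 . . .
  . 2 0 . . . . . . .
  . 2 0 . . . . . . .
  . 0 0 0 . . . . . .
  . 0 0 0 . . . . . .
  . . 0 0 . . . . . .
  . . . 0 . . . . . .
  . . . . . . . . . .
  . . . . . . . . . .

Final: 1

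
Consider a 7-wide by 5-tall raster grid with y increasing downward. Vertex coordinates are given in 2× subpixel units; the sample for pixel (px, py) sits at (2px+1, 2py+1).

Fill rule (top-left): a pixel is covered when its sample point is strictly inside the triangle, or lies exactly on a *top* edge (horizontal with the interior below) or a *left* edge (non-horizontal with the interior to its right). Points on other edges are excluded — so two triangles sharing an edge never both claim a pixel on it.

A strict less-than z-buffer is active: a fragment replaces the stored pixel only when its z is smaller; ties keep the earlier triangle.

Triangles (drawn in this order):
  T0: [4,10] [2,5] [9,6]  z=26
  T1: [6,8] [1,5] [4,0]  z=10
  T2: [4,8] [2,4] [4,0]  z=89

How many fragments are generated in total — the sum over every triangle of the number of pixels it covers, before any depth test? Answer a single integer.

T0:
  2·area = 33
  edge (4, 10)→(2, 5): d=(-2,-5) top-left  bias=+0
  edge (2, 5)→(9, 6): d=(7,1) right/bottom  bias=-1
  edge (9, 6)→(4, 10): d=(-5,4) right/bottom  bias=-1
    (1,3)@(3, 7): e=[1,13,19] → #
    (2,3)@(5, 7): e=[11,11,11] → #
    (3,3)@(7, 7): e=[21,9,3] → #
    (4,3)@(9, 7): e=[31,7,-5] → ·
    (1,4)@(3, 9): e=[-3,27,9] → ·
    (2,4)@(5, 9): e=[7,25,1] → #
    (3,4)@(7, 9): e=[17,23,-7] → ·
  covered (4 px):
    · · · · · · ·
    · · · · · · ·
    · · · · · · ·
    · # # # · · ·
    · · # · · · ·
T1:
  2·area = 34
  edge (6, 8)→(1, 5): d=(-5,-3) top-left  bias=+0
  edge (1, 5)→(4, 0): d=(3,-5) top-left  bias=+0
  edge (4, 0)→(6, 8): d=(2,8) right/bottom  bias=-1
    (1,1)@(3, 3): e=[16,4,14] → #
    (2,1)@(5, 3): e=[22,14,-2] → ·
    (0,2)@(1, 5): e=[0,0,34] → #  [on edge]
    (2,2)@(5, 5): e=[12,20,2] → #
    (3,2)@(7, 5): e=[18,30,-14] → ·
    (0,3)@(1, 7): e=[-10,6,38] → ·
    (1,3)@(3, 7): e=[-4,16,22] → ·
    (2,3)@(5, 7): e=[2,26,6] → #
    (3,3)@(7, 7): e=[8,36,-10] → ·
    (2,4)@(5, 9): e=[-8,32,10] → ·
  covered (5 px):
    · · · · · · ·
    · # · · · · ·
    # # # · · · ·
    · · # · · · ·
    · · · · · · ·
T2:
  2·area = 16
  edge (4, 8)→(2, 4): d=(-2,-4) top-left  bias=+0
  edge (2, 4)→(4, 0): d=(2,-4) top-left  bias=+0
  edge (4, 0)→(4, 8): d=(0,8) right/bottom  bias=-1
    (1,1)@(3, 3): e=[6,2,8] → #
    (2,1)@(5, 3): e=[14,10,-8] → ·
    (1,2)@(3, 5): e=[2,6,8] → #
    (2,2)@(5, 5): e=[10,14,-8] → ·
    (1,3)@(3, 7): e=[-2,10,8] → ·
  covered (2 px):
    · · · · · · ·
    · # · · · · ·
    · # · · · · ·
    · · · · · · ·
    · · · · · · ·

Result: 11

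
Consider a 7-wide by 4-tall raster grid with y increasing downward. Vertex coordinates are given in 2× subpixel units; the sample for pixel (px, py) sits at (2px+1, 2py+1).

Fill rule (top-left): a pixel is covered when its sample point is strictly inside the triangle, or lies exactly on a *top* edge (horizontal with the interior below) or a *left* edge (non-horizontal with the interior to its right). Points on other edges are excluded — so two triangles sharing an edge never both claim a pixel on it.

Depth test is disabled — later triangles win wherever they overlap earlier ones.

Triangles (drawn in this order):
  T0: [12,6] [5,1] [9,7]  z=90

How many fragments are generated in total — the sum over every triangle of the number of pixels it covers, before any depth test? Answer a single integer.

T0:
  2·area = 22  (B↔C swapped to make it positive)
  edge (12, 6)→(9, 7): d=(-3,1) right/bottom  bias=-1
  edge (9, 7)→(5, 1): d=(-4,-6) top-left  bias=+0
  edge (5, 1)→(12, 6): d=(7,5) right/bottom  bias=-1
    (2,0)@(5, 1): e=[22,0,0] → ·  [on edge]
    (3,1)@(7, 3): e=[14,4,4] → #
    (4,1)@(9, 3): e=[12,16,-6] → ·
    (3,2)@(7, 5): e=[8,-4,18] → ·
    (4,2)@(9, 5): e=[6,8,8] → #
    (5,2)@(11, 5): e=[4,20,-2] → ·
    (4,3)@(9, 7): e=[0,0,22] → ·  [on edge]
  covered (2 px):
    · · · · · · ·
    · · · # · · ·
    · · · · # · ·
    · · · · · · ·

Result: 2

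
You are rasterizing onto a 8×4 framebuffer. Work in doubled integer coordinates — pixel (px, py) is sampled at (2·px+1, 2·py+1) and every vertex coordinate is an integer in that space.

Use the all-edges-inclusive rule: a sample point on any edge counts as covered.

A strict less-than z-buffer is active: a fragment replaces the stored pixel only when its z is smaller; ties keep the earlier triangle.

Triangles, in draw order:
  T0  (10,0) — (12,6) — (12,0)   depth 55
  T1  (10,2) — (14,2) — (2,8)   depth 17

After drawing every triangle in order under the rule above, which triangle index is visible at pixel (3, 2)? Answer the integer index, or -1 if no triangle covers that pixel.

T0:
  2·area = 12  (B↔C swapped to make it positive)
  edge (10, 0)→(12, 0): d=(2,0) inclusive
  edge (12, 0)→(12, 6): d=(0,6) inclusive
  edge (12, 6)→(10, 0): d=(-2,-6) inclusive
    (5,0)@(11, 1): e=[2,6,4] → X
    (6,0)@(13, 1): e=[2,-6,16] → .
    (5,1)@(11, 3): e=[6,6,0] → X  [on edge]
    (6,1)@(13, 3): e=[6,-6,12] → .
    (5,2)@(11, 5): e=[10,6,-4] → .
  covered (2 px):
    . . . . . X . .
    . . . . . X . .
    . . . . . . . .
    . . . . . . . .
T1:
  2·area = 24
  edge (10, 2)→(14, 2): d=(4,0) inclusive
  edge (14, 2)→(2, 8): d=(-12,6) inclusive
  edge (2, 8)→(10, 2): d=(8,-6) inclusive
    (4,1)@(9, 3): e=[4,18,2] → X
    (5,1)@(11, 3): e=[4,6,14] → X
    (6,1)@(13, 3): e=[4,-6,26] → .
    (3,2)@(7, 5): e=[12,6,6] → X
    (4,2)@(9, 5): e=[12,-6,18] → .
    (5,2)@(11, 5): e=[12,-18,30] → .
    (3,3)@(7, 7): e=[20,-18,22] → .
  covered (3 px):
    . . . . . . . .
    . . . . X X . .
    . . . X . . . .
    . . . . . . . .

Z-buffer (winner per pixel, '.' = empty):
  . . . . . 0 . .
  . . . . 1 1 . .
  . . . 1 . . . .
  . . . . . . . .

Result: 1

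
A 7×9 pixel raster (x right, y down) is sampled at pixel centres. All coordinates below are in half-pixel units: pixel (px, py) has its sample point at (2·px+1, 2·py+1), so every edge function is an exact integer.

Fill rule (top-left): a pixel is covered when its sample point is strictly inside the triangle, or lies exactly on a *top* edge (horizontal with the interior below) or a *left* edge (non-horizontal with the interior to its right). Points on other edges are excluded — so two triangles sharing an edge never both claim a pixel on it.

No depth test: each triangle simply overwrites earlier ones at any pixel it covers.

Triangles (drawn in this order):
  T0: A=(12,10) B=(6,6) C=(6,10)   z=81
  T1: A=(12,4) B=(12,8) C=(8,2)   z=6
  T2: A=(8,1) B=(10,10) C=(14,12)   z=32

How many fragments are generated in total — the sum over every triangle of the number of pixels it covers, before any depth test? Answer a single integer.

T0:
  2·area = 24  (B↔C swapped to make it positive)
  edge (12, 10)→(6, 10): d=(-6,0) right/bottom  bias=-1
  edge (6, 10)→(6, 6): d=(0,-4) top-left  bias=+0
  edge (6, 6)→(12, 10): d=(6,4) right/bottom  bias=-1
    (3,3)@(7, 7): e=[18,4,2] → █
    (4,3)@(9, 7): e=[18,12,-6] → ·
    (3,4)@(7, 9): e=[6,4,14] → █
    (4,4)@(9, 9): e=[6,12,6] → █
    (5,4)@(11, 9): e=[6,20,-2] → ·
    (3,5)@(7, 11): e=[-6,4,26] → ·
    (4,5)@(9, 11): e=[-6,12,18] → ·
  covered (3 px):
    · · · · · · ·
    · · · · · · ·
    · · · · · · ·
    · · · █ · · ·
    · · · █ █ · ·
    · · · · · · ·
    · · · · · · ·
    · · · · · · ·
    · · · · · · ·
T1:
  2·area = 16
  edge (12, 4)→(12, 8): d=(0,4) right/bottom  bias=-1
  edge (12, 8)→(8, 2): d=(-4,-6) top-left  bias=+0
  edge (8, 2)→(12, 4): d=(4,2) right/bottom  bias=-1
    (4,1)@(9, 3): e=[12,2,2] → █
    (5,1)@(11, 3): e=[4,14,-2] → ·
    (4,2)@(9, 5): e=[12,-6,10] → ·
    (5,2)@(11, 5): e=[4,6,6] → █
    (6,2)@(13, 5): e=[-4,18,2] → ·
    (5,3)@(11, 7): e=[4,-2,14] → ·
  covered (2 px):
    · · · · · · ·
    · · · · █ · ·
    · · · · · █ ·
    · · · · · · ·
    · · · · · · ·
    · · · · · · ·
    · · · · · · ·
    · · · · · · ·
    · · · · · · ·
T2:
  2·area = 32  (B↔C swapped to make it positive)
  edge (8, 1)→(14, 12): d=(6,11) right/bottom  bias=-1
  edge (14, 12)→(10, 10): d=(-4,-2) top-left  bias=+0
  edge (10, 10)→(8, 1): d=(-2,-9) top-left  bias=+0
    (4,1)@(9, 3): e=[1,26,5] → █
    (5,1)@(11, 3): e=[-21,30,23] → ·
    (4,2)@(9, 5): e=[13,18,1] → █
    (5,2)@(11, 5): e=[-9,22,19] → ·
    (4,3)@(9, 7): e=[25,10,-3] → ·
    (5,3)@(11, 7): e=[3,14,15] → █
    (6,3)@(13, 7): e=[-19,18,33] → ·
    (5,4)@(11, 9): e=[15,6,11] → █
    (6,4)@(13, 9): e=[-7,10,29] → ·
    (5,5)@(11, 11): e=[27,-2,7] → ·
    (6,5)@(13, 11): e=[5,2,25] → █
    (6,6)@(13, 13): e=[17,-6,21] → ·
  covered (5 px):
    · · · · · · ·
    · · · · █ · ·
    · · · · █ · ·
    · · · · · █ ·
    · · · · · █ ·
    · · · · · · █
    · · · · · · ·
    · · · · · · ·
    · · · · · · ·

Result: 10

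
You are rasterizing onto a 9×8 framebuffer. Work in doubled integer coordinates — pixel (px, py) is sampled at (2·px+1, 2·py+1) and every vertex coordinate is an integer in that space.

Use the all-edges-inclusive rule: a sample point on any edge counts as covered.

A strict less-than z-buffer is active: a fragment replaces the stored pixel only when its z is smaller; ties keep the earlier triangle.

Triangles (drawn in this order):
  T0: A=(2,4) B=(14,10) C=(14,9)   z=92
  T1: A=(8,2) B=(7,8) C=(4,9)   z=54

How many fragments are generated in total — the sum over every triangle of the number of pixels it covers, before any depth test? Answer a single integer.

T0:
  2·area = 12  (B↔C swapped to make it positive)
  edge (2, 4)→(14, 9): d=(12,5) inclusive
  edge (14, 9)→(14, 10): d=(0,1) inclusive
  edge (14, 10)→(2, 4): d=(-12,-6) inclusive
    (4,3)@(9, 7): e=[1,5,6] → X
    (5,3)@(11, 7): e=[-9,3,18] → .
    (4,4)@(9, 9): e=[25,5,-18] → .
    (6,4)@(13, 9): e=[5,1,6] → X
    (7,4)@(15, 9): e=[-5,-1,18] → .
    (6,5)@(13, 11): e=[29,1,-18] → .
  covered (2 px):
    . . . . . . . . .
    . . . . . . . . .
    . . . . . . . . .
    . . . . X . . . .
    . . . . . . X . .
    . . . . . . . . .
    . . . . . . . . .
    . . . . . . . . .
T1:
  2·area = 17
  edge (8, 2)→(7, 8): d=(-1,6) inclusive
  edge (7, 8)→(4, 9): d=(-3,1) inclusive
  edge (4, 9)→(8, 2): d=(4,-7) inclusive
    (3,2)@(7, 5): e=[3,9,5] → X
    (4,2)@(9, 5): e=[-9,7,19] → .
    (3,3)@(7, 7): e=[1,3,13] → X
    (4,3)@(9, 7): e=[-11,1,27] → .
    (3,4)@(7, 9): e=[-1,-3,21] → .
  covered (2 px):
    . . . . . . . . .
    . . . . . . . . .
    . . . X . . . . .
    . . . X . . . . .
    . . . . . . . . .
    . . . . . . . . .
    . . . . . . . . .
    . . . . . . . . .

Answer: 4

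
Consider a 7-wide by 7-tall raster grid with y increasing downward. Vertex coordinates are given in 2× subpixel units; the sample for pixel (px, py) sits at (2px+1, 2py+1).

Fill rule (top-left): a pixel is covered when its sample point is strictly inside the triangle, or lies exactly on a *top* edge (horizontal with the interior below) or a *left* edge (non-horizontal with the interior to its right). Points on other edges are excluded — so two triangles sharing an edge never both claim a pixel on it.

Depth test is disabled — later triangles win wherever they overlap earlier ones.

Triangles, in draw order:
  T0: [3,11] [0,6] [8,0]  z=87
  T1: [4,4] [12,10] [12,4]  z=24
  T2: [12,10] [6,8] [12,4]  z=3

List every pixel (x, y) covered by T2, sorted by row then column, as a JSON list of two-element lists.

T0:
  2·area = 58
  edge (3, 11)→(0, 6): d=(-3,-5) top-left  bias=+0
  edge (0, 6)→(8, 0): d=(8,-6) top-left  bias=+0
  edge (8, 0)→(3, 11): d=(-5,11) right/bottom  bias=-1
    (3,0)@(7, 1): e=[50,2,6] → #
    (4,0)@(9, 1): e=[60,14,-16] → ·
    (2,1)@(5, 3): e=[34,6,18] → #
    (3,1)@(7, 3): e=[44,18,-4] → ·
    (1,2)@(3, 5): e=[18,10,30] → #
    (3,2)@(7, 5): e=[38,34,-14] → ·
    (0,3)@(1, 7): e=[2,14,42] → #
    (2,3)@(5, 7): e=[22,38,-2] → ·
    (0,4)@(1, 9): e=[-4,30,32] → ·
    (1,4)@(3, 9): e=[6,42,10] → #
    (2,4)@(5, 9): e=[16,54,-12] → ·
    (1,5)@(3, 11): e=[0,58,0] → ·  [on edge]
  covered (7 px):
    · · · # · · ·
    · · # · · · ·
    · # # · · · ·
    # # · · · · ·
    · # · · · · ·
    · · · · · · ·
    · · · · · · ·
T1:
  2·area = 48  (B↔C swapped to make it positive)
  edge (4, 4)→(12, 4): d=(8,0) top-left  bias=+0
  edge (12, 4)→(12, 10): d=(0,6) right/bottom  bias=-1
  edge (12, 10)→(4, 4): d=(-8,-6) top-left  bias=+0
    (3,2)@(7, 5): e=[8,30,10] → #
    (4,2)@(9, 5): e=[8,18,22] → #
    (5,2)@(11, 5): e=[8,6,34] → #
    (6,2)@(13, 5): e=[8,-6,46] → ·
    (3,3)@(7, 7): e=[24,30,-6] → ·
    (4,3)@(9, 7): e=[24,18,6] → #
    (6,3)@(13, 7): e=[24,-6,30] → ·
    (4,4)@(9, 9): e=[40,18,-10] → ·
    (5,4)@(11, 9): e=[40,6,2] → #
    (6,4)@(13, 9): e=[40,-6,14] → ·
    (5,5)@(11, 11): e=[56,6,-14] → ·
  covered (6 px):
    · · · · · · ·
    · · · · · · ·
    · · · # # # ·
    · · · · # # ·
    · · · · · # ·
    · · · · · · ·
    · · · · · · ·
T2:
  2·area = 36
  edge (12, 10)→(6, 8): d=(-6,-2) top-left  bias=+0
  edge (6, 8)→(12, 4): d=(6,-4) top-left  bias=+0
  edge (12, 4)→(12, 10): d=(0,6) right/bottom  bias=-1
    (5,2)@(11, 5): e=[28,2,6] → #
    (6,2)@(13, 5): e=[32,10,-6] → ·
    (1,3)@(3, 7): e=[0,-18,54] → ·  [on edge]
    (4,3)@(9, 7): e=[12,6,18] → #
    (6,3)@(13, 7): e=[20,22,-6] → ·
    (4,4)@(9, 9): e=[0,18,18] → #  [on edge]
    (6,4)@(13, 9): e=[8,34,-6] → ·
    (4,5)@(9, 11): e=[-12,30,18] → ·
    (5,5)@(11, 11): e=[-8,38,6] → ·
  covered (5 px):
    · · · · · · ·
    · · · · · · ·
    · · · · · # ·
    · · · · # # ·
    · · · · # # ·
    · · · · · · ·
    · · · · · · ·

Result: [[5,2],[4,3],[5,3],[4,4],[5,4]]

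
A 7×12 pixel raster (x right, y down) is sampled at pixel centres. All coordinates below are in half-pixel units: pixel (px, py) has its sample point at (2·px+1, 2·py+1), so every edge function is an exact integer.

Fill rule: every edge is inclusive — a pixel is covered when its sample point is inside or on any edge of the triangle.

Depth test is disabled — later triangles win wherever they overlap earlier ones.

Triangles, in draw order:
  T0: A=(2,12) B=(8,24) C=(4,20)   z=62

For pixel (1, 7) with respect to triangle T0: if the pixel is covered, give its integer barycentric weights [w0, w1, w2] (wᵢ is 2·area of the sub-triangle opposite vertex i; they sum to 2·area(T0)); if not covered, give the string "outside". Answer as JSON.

T0:
  2·area = 24
  edge (2, 12)→(8, 24): d=(6,12) inclusive
  edge (8, 24)→(4, 20): d=(-4,-4) inclusive
  edge (4, 20)→(2, 12): d=(-2,-8) inclusive
    (1,7)@(3, 15): e=[6,16,2] → X
    (2,7)@(5, 15): e=[-18,24,18] → .
    (0,8)@(1, 17): e=[42,0,-18] → .  [on edge]
    (1,8)@(3, 17): e=[18,8,-2] → .
    (1,9)@(3, 19): e=[30,0,-6] → .  [on edge]
    (2,9)@(5, 19): e=[6,8,10] → X
    (3,9)@(7, 19): e=[-18,16,26] → .
    (2,10)@(5, 21): e=[18,0,6] → X  [on edge]
    (3,10)@(7, 21): e=[-6,8,22] → .
    (2,11)@(5, 23): e=[30,-8,2] → .
    (3,11)@(7, 23): e=[6,0,18] → X  [on edge]
    (4,11)@(9, 23): e=[-18,8,34] → .
  covered (4 px):
    . . . . . . .
    . . . . . . .
    . . . . . . .
    . . . . . . .
    . . . . . . .
    . . . . . . .
    . . . . . . .
    . X . . . . .
    . . . . . . .
    . . X . . . .
    . . X . . . .
    . . . X . . .

Result: [16,2,6]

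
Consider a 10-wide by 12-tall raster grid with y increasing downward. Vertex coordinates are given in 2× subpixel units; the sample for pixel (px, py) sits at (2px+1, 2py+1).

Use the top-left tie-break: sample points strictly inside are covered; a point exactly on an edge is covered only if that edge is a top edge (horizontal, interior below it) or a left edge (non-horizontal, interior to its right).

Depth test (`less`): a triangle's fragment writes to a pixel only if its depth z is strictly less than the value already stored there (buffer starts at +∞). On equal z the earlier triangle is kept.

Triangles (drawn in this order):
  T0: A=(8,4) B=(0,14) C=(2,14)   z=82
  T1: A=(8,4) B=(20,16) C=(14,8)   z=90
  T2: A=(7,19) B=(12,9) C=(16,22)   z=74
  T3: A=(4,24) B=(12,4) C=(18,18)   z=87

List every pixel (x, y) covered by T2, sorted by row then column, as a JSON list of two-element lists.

T0:
  2·area = 20  (B↔C swapped to make it positive)
  edge (8, 4)→(2, 14): d=(-6,10) right/bottom  bias=-1
  edge (2, 14)→(0, 14): d=(-2,0) right/bottom  bias=-1
  edge (0, 14)→(8, 4): d=(8,-10) top-left  bias=+0
    (2,4)@(5, 9): e=[0,10,10] → ·  [on edge]
    (1,5)@(3, 11): e=[8,6,6] → █
    (2,5)@(5, 11): e=[-12,6,26] → ·
    (0,6)@(1, 13): e=[16,2,2] → █
    (1,6)@(3, 13): e=[-4,2,22] → ·
    (0,7)@(1, 15): e=[4,-2,18] → ·
  covered (2 px):
    · · · · · · · · · ·
    · · · · · · · · · ·
    · · · · · · · · · ·
    · · · · · · · · · ·
    · · · · · · · · · ·
    · █ · · · · · · · ·
    █ · · · · · · · · ·
    · · · · · · · · · ·
    · · · · · · · · · ·
    · · · · · · · · · ·
    · · · · · · · · · ·
    · · · · · · · · · ·
T1:
  2·area = 24  (B↔C swapped to make it positive)
  edge (8, 4)→(14, 8): d=(6,4) right/bottom  bias=-1
  edge (14, 8)→(20, 16): d=(6,8) right/bottom  bias=-1
  edge (20, 16)→(8, 4): d=(-12,-12) top-left  bias=+0
    (2,0)@(5, 1): e=[-6,30,0] → ·  [on edge]
    (3,1)@(7, 3): e=[-2,26,0] → ·  [on edge]
    (4,2)@(9, 5): e=[2,22,0] → █  [on edge]
    (5,2)@(11, 5): e=[-6,6,24] → ·
    (4,3)@(9, 7): e=[14,34,-24] → ·
    (5,3)@(11, 7): e=[6,18,0] → █  [on edge]
    (6,3)@(13, 7): e=[-2,2,24] → ·
    (5,4)@(11, 9): e=[18,30,-24] → ·
    (6,4)@(13, 9): e=[10,14,0] → █  [on edge]
    (7,4)@(15, 9): e=[2,-2,24] → ·
    (6,5)@(13, 11): e=[22,26,-24] → ·
    (7,5)@(15, 11): e=[14,10,0] → █  [on edge]
    (8,6)@(17, 13): e=[18,6,0] → █  [on edge]
    (9,7)@(19, 15): e=[22,2,0] → █  [on edge]
  covered (6 px):
    · · · · · · · · · ·
    · · · · · · · · · ·
    · · · · █ · · · · ·
    · · · · · █ · · · ·
    · · · · · · █ · · ·
    · · · · · · · █ · ·
    · · · · · · · · █ ·
    · · · · · · · · · █
    · · · · · · · · · ·
    · · · · · · · · · ·
    · · · · · · · · · ·
    · · · · · · · · · ·
T2:
  2·area = 105
  edge (7, 19)→(12, 9): d=(5,-10) top-left  bias=+0
  edge (12, 9)→(16, 22): d=(4,13) right/bottom  bias=-1
  edge (16, 22)→(7, 19): d=(-9,-3) top-left  bias=+0
    (7,1)@(15, 3): e=[0,-63,168] → ·  [on edge]
    (6,3)@(13, 7): e=[0,-21,126] → ·  [on edge]
    (5,5)@(11, 11): e=[0,21,84] → █  [on edge]
    (6,5)@(13, 11): e=[20,-5,90] → ·
    (5,6)@(11, 13): e=[10,29,66] → █
    (6,6)@(13, 13): e=[30,3,72] → █
    (7,6)@(15, 13): e=[50,-23,78] → ·
    (4,7)@(9, 15): e=[0,63,42] → █  [on edge]
    (7,7)@(15, 15): e=[60,-15,60] → ·
    (0,8)@(1, 17): e=[-70,175,0] → ·  [on edge]
    (4,8)@(9, 17): e=[10,71,24] → █
    (7,8)@(15, 17): e=[70,-7,42] → ·
    (3,9)@(7, 19): e=[0,105,0] → █  [on edge]
    (6,10)@(13, 21): e=[70,35,0] → █  [on edge]
    (2,11)@(5, 23): e=[0,147,-42] → ·  [on edge]
    (9,11)@(19, 23): e=[140,-35,0] → ·  [on edge]
  covered (16 px):
    · · · · · · · · · ·
    · · · · · · · · · ·
    · · · · · · · · · ·
    · · · · · · · · · ·
    · · · · · · · · · ·
    · · · · · █ · · · ·
    · · · · · █ █ · · ·
    · · · · █ █ █ · · ·
    · · · · █ █ █ · · ·
    · · · █ █ █ █ █ · ·
    · · · · · · █ █ · ·
    · · · · · · · · · ·
T3:
  2·area = 232
  edge (4, 24)→(12, 4): d=(8,-20) top-left  bias=+0
  edge (12, 4)→(18, 18): d=(6,14) right/bottom  bias=-1
  edge (18, 18)→(4, 24): d=(-14,6) right/bottom  bias=-1
    (5,3)@(11, 7): e=[4,32,196] → █
    (6,3)@(13, 7): e=[44,4,184] → █
    (7,3)@(15, 7): e=[84,-24,172] → ·
    (5,4)@(11, 9): e=[20,44,168] → █
    (7,4)@(15, 9): e=[100,-12,144] → ·
    (5,5)@(11, 11): e=[36,56,140] → █
    (7,5)@(15, 11): e=[116,0,116] → ·  [on edge]
    (4,6)@(9, 13): e=[12,96,124] → █
    (7,6)@(15, 13): e=[132,12,88] → █
    (8,6)@(17, 13): e=[172,-16,76] → ·
    (4,7)@(9, 15): e=[28,108,96] → █
    (8,7)@(17, 15): e=[188,-4,48] → ·
    (5,10)@(11, 21): e=[116,116,0] → ·  [on edge]
  covered (28 px):
    · · · · · · · · · ·
    · · · · · · · · · ·
    · · · · · · · · · ·
    · · · · · █ █ · · ·
    · · · · · █ █ · · ·
    · · · · · █ █ · · ·
    · · · · █ █ █ █ · ·
    · · · · █ █ █ █ · ·
    · · · █ █ █ █ █ █ ·
    · · · █ █ █ █ █ · ·
    · · · █ █ · · · · ·
    · · █ · · · · · · ·

Result: [[5,5],[5,6],[6,6],[4,7],[5,7],[6,7],[4,8],[5,8],[6,8],[3,9],[4,9],[5,9],[6,9],[7,9],[6,10],[7,10]]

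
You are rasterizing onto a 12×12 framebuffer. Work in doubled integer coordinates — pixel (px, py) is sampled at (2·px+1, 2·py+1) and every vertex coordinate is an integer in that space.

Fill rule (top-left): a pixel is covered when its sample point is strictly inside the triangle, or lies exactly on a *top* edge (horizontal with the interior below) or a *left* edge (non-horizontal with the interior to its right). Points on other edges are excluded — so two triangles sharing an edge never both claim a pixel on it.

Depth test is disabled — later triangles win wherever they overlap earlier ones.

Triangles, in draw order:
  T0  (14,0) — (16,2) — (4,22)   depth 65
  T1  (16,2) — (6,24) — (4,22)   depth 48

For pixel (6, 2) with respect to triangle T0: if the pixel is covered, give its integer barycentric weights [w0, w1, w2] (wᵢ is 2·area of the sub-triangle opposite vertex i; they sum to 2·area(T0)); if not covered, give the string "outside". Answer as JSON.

T0:
  2·area = 64
  edge (14, 0)→(16, 2): d=(2,2) right/bottom  bias=-1
  edge (16, 2)→(4, 22): d=(-12,20) right/bottom  bias=-1
  edge (4, 22)→(14, 0): d=(10,-22) top-left  bias=+0
    (7,0)@(15, 1): e=[0,32,32] → .  [on edge]
    (6,1)@(13, 3): e=[8,48,8] → X
    (7,1)@(15, 3): e=[4,8,52] → X
    (8,1)@(17, 3): e=[0,-32,96] → .  [on edge]
    (6,2)@(13, 5): e=[12,24,28] → X
    (7,2)@(15, 5): e=[8,-16,72] → .
    (9,2)@(19, 5): e=[0,-96,160] → .  [on edge]
    (5,3)@(11, 7): e=[20,40,4] → X
    (6,3)@(13, 7): e=[16,0,48] → .  [on edge]
    (10,3)@(21, 7): e=[0,-160,224] → .  [on edge]
    (5,4)@(11, 9): e=[24,16,24] → X
    (6,4)@(13, 9): e=[20,-24,68] → .
    (11,4)@(23, 9): e=[0,-224,288] → .  [on edge]
    (4,5)@(9, 11): e=[32,32,0] → X  [on edge]
    (3,8)@(7, 17): e=[48,0,16] → .  [on edge]
  covered (7 px):
    . . . . . . . . . . . .
    . . . . . . X X . . . .
    . . . . . . X . . . . .
    . . . . . X . . . . . .
    . . . . . X . . . . . .
    . . . . X . . . . . . .
    . . . . X . . . . . . .
    . . . . . . . . . . . .
    . . . . . . . . . . . .
    . . . . . . . . . . . .
    . . . . . . . . . . . .
    . . . . . . . . . . . .
T1:
  2·area = 64
  edge (16, 2)→(6, 24): d=(-10,22) right/bottom  bias=-1
  edge (6, 24)→(4, 22): d=(-2,-2) top-left  bias=+0
  edge (4, 22)→(16, 2): d=(12,-20) top-left  bias=+0
    (6,3)@(13, 7): e=[16,48,0] → X  [on edge]
    (7,3)@(15, 7): e=[-28,52,40] → .
    (6,4)@(13, 9): e=[-4,44,24] → .
    (5,5)@(11, 11): e=[20,36,8] → X
    (6,5)@(13, 11): e=[-24,40,48] → .
    (5,6)@(11, 13): e=[0,32,32] → .  [on edge]
    (4,7)@(9, 15): e=[24,24,16] → X
    (5,7)@(11, 15): e=[-20,28,56] → .
    (3,8)@(7, 17): e=[48,16,0] → X  [on edge]
    (5,8)@(11, 17): e=[-40,24,80] → .
    (0,9)@(1, 19): e=[160,0,-96] → .  [on edge]
    (3,9)@(7, 19): e=[28,12,24] → X
    (1,10)@(3, 21): e=[96,0,-32] → .  [on edge]
    (2,11)@(5, 23): e=[32,0,32] → X  [on edge]
  covered (9 px):
    . . . . . . . . . . . .
    . . . . . . . . . . . .
    . . . . . . . . . . . .
    . . . . . . X . . . . .
    . . . . . . . . . . . .
    . . . . . X . . . . . .
    . . . . . . . . . . . .
    . . . . X . . . . . . .
    . . . X X . . . . . . .
    . . . X . . . . . . . .
    . . X X . . . . . . . .
    . . X . . . . . . . . .

Result: [24,28,12]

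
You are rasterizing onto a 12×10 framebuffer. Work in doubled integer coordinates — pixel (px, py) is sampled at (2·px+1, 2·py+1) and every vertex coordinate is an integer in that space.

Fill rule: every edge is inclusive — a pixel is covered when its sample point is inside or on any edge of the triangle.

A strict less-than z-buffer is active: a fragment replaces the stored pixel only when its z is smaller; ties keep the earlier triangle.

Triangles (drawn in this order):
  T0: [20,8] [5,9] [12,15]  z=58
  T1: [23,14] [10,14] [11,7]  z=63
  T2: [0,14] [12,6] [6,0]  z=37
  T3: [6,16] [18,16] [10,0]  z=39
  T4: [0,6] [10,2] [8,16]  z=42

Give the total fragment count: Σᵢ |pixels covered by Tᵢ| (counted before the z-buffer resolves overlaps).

T0:
  2·area = 97  (B↔C swapped to make it positive)
  edge (20, 8)→(12, 15): d=(-8,7) inclusive
  edge (12, 15)→(5, 9): d=(-7,-6) inclusive
  edge (5, 9)→(20, 8): d=(15,-1) inclusive
    (2,4)@(5, 9): e=[97,0,0] → X  [on edge]
    (3,4)@(7, 9): e=[83,12,2] → X
    (4,4)@(9, 9): e=[69,24,4] → X
    (5,4)@(11, 9): e=[55,36,6] → X
    (6,4)@(13, 9): e=[41,48,8] → X
    (7,4)@(15, 9): e=[27,60,10] → X
    (8,4)@(17, 9): e=[13,72,12] → X
    (9,4)@(19, 9): e=[-1,84,14] → .
    (2,5)@(5, 11): e=[81,-14,30] → .
    (3,5)@(7, 11): e=[67,-2,32] → .
    (4,5)@(9, 11): e=[53,10,34] → X
    (8,5)@(17, 11): e=[-3,58,42] → .
  covered (13 px):
    . . . . . . . . . . . .
    . . . . . . . . . . . .
    . . . . . . . . . . . .
    . . . . . . . . . . . .
    . . X X X X X X X . . .
    . . . . X X X X . . . .
    . . . . . X X . . . . .
    . . . . . . . . . . . .
    . . . . . . . . . . . .
    . . . . . . . . . . . .
T1:
  2·area = 91
  edge (23, 14)→(10, 14): d=(-13,0) inclusive
  edge (10, 14)→(11, 7): d=(1,-7) inclusive
  edge (11, 7)→(23, 14): d=(12,7) inclusive
    (5,3)@(11, 7): e=[91,0,0] → X  [on edge]
    (6,3)@(13, 7): e=[91,14,-14] → .
    (5,4)@(11, 9): e=[65,2,24] → X
    (6,4)@(13, 9): e=[65,16,10] → X
    (7,4)@(15, 9): e=[65,30,-4] → .
    (5,5)@(11, 11): e=[39,4,48] → X
    (7,5)@(15, 11): e=[39,32,20] → X
    (8,5)@(17, 11): e=[39,46,6] → X
    (9,5)@(19, 11): e=[39,60,-8] → .
    (5,6)@(11, 13): e=[13,6,72] → X
    (9,6)@(19, 13): e=[13,62,16] → X
    (10,6)@(21, 13): e=[13,76,2] → X
  covered (13 px):
    . . . . . . . . . . . .
    . . . . . . . . . . . .
    . . . . . . . . . . . .
    . . . . . X . . . . . .
    . . . . . X X . . . . .
    . . . . . X X X X . . .
    . . . . . X X X X X X .
    . . . . . . . . . . . .
    . . . . . . . . . . . .
    . . . . . . . . . . . .
T2:
  2·area = 120  (B↔C swapped to make it positive)
  edge (0, 14)→(6, 0): d=(6,-14) inclusive
  edge (6, 0)→(12, 6): d=(6,6) inclusive
  edge (12, 6)→(0, 14): d=(-12,8) inclusive
    (3,0)@(7, 1): e=[20,0,100] → X  [on edge]
    (4,0)@(9, 1): e=[48,-12,84] → .
    (2,1)@(5, 3): e=[4,24,92] → X
    (4,1)@(9, 3): e=[60,0,60] → X  [on edge]
    (5,1)@(11, 3): e=[88,-12,44] → .
    (2,2)@(5, 5): e=[16,36,68] → X
    (5,2)@(11, 5): e=[100,0,20] → X  [on edge]
    (6,2)@(13, 5): e=[128,-12,4] → .
    (1,3)@(3, 7): e=[0,60,60] → X  [on edge]
    (5,3)@(11, 7): e=[112,12,-4] → .
    (6,3)@(13, 7): e=[140,0,-20] → .  [on edge]
    (1,4)@(3, 9): e=[12,72,36] → X
    (7,4)@(15, 9): e=[180,0,-60] → .  [on edge]
    (8,5)@(17, 11): e=[220,0,-100] → .  [on edge]
    (9,6)@(19, 13): e=[260,0,-140] → .  [on edge]
    (10,7)@(21, 15): e=[300,0,-180] → .  [on edge]
    (11,8)@(23, 17): e=[340,0,-220] → .  [on edge]
  covered (17 px):
    . . . X . . . . . . . .
    . . X X X . . . . . . .
    . . X X X X . . . . . .
    . X X X X . . . . . . .
    . X X X . . . . . . . .
    . X . . . . . . . . . .
    X . . . . . . . . . . .
    . . . . . . . . . . . .
    . . . . . . . . . . . .
    . . . . . . . . . . . .
T3:
  2·area = 192  (B↔C swapped to make it positive)
  edge (6, 16)→(10, 0): d=(4,-16) inclusive
  edge (10, 0)→(18, 16): d=(8,16) inclusive
  edge (18, 16)→(6, 16): d=(-12,0) inclusive
    (5,1)@(11, 3): e=[28,8,156] → X
    (6,1)@(13, 3): e=[60,-24,156] → .
    (4,2)@(9, 5): e=[4,56,132] → X
    (6,2)@(13, 5): e=[68,-8,132] → .
    (4,3)@(9, 7): e=[12,72,108] → X
    (6,3)@(13, 7): e=[76,8,108] → X
    (7,3)@(15, 7): e=[108,-24,108] → .
    (4,4)@(9, 9): e=[20,88,84] → X
    (7,4)@(15, 9): e=[116,-8,84] → .
    (4,5)@(9, 11): e=[28,104,60] → X
    (7,5)@(15, 11): e=[124,8,60] → X
    (8,5)@(17, 11): e=[156,-24,60] → .
  covered (24 px):
    . . . . . . . . . . . .
    . . . . . X . . . . . .
    . . . . X X . . . . . .
    . . . . X X X . . . . .
    . . . . X X X . . . . .
    . . . . X X X X . . . .
    . . . X X X X X . . . .
    . . . X X X X X X . . .
    . . . . . . . . . . . .
    . . . . . . . . . . . .
T4:
  2·area = 132
  edge (0, 6)→(10, 2): d=(10,-4) inclusive
  edge (10, 2)→(8, 16): d=(-2,14) inclusive
  edge (8, 16)→(0, 6): d=(-8,-10) inclusive
    (4,1)@(9, 3): e=[6,12,114] → X
    (5,1)@(11, 3): e=[14,-16,134] → .
    (1,2)@(3, 5): e=[2,92,38] → X
    (2,2)@(5, 5): e=[10,64,58] → X
    (3,2)@(7, 5): e=[18,36,78] → X
    (5,2)@(11, 5): e=[34,-20,118] → .
    (0,3)@(1, 7): e=[14,116,2] → X
    (5,3)@(11, 7): e=[54,-24,102] → .
    (0,4)@(1, 9): e=[34,112,-14] → .
    (1,4)@(3, 9): e=[42,84,6] → X
    (4,4)@(9, 9): e=[66,0,66] → X  [on edge]
    (5,4)@(11, 9): e=[74,-28,86] → .
  covered (17 px):
    . . . . . . . . . . . .
    . . . . X . . . . . . .
    . X X X X . . . . . . .
    X X X X X . . . . . . .
    . X X X X . . . . . . .
    . . X X . . . . . . . .
    . . . X . . . . . . . .
    . . . . . . . . . . . .
    . . . . . . . . . . . .
    . . . . . . . . . . . .

Result: 84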